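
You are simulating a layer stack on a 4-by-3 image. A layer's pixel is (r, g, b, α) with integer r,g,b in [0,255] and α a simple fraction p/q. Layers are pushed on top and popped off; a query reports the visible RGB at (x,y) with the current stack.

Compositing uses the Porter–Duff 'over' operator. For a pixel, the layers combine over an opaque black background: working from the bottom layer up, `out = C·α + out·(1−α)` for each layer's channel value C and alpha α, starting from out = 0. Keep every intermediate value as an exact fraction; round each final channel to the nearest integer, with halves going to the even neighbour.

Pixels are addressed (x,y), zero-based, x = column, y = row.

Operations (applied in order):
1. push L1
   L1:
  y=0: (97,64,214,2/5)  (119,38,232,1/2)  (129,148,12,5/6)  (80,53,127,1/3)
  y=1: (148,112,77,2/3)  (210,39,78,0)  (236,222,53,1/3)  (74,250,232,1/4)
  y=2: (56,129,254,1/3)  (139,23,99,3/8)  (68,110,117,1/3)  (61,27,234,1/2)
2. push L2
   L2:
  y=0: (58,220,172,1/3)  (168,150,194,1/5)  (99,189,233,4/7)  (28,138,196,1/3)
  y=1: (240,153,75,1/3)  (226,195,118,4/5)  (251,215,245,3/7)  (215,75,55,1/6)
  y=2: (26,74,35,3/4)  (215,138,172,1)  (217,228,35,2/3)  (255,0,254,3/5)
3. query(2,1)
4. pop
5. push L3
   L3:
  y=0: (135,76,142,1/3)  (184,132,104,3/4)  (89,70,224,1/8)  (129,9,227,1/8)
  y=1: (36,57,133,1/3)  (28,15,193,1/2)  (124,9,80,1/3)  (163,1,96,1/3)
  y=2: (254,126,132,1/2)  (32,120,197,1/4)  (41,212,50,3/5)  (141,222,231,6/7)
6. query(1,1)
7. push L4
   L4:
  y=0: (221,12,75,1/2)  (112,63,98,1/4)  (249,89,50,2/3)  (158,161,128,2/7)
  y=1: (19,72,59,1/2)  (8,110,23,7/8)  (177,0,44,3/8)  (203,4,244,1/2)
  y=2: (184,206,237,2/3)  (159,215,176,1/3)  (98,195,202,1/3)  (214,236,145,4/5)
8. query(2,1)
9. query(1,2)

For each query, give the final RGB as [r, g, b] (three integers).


(2,1) stack=L1,L2; from [0,0,0]:
after L1 α=1/3: [236/3, 74, 53/3]
after L2 α=3/7: [3203/21, 941/7, 2417/21]
rounded: [153, 134, 115]

query (1,1) [L1,L3] — begin 0,0,0
after L1 α=0: [0, 0, 0]
after L3 α=1/2: [14, 15/2, 193/2]
rounded: [14, 8, 96]

(2,1) stack=L1,L3,L4; from [0,0,0]:
+L1 (α=1/3) → [236/3, 74, 53/3]
+L3 (α=1/3) → [844/9, 157/3, 346/9]
+L4 (α=3/8) → [8999/72, 785/24, 1459/36]
→ [125, 33, 41]

(1,2) stack=L1,L3,L4; from [0,0,0]:
after L1 α=3/8: [417/8, 69/8, 297/8]
after L3 α=1/4: [1507/32, 1167/32, 2467/32]
after L4 α=1/3: [4051/48, 4607/48, 1761/16]
→ [84, 96, 110]


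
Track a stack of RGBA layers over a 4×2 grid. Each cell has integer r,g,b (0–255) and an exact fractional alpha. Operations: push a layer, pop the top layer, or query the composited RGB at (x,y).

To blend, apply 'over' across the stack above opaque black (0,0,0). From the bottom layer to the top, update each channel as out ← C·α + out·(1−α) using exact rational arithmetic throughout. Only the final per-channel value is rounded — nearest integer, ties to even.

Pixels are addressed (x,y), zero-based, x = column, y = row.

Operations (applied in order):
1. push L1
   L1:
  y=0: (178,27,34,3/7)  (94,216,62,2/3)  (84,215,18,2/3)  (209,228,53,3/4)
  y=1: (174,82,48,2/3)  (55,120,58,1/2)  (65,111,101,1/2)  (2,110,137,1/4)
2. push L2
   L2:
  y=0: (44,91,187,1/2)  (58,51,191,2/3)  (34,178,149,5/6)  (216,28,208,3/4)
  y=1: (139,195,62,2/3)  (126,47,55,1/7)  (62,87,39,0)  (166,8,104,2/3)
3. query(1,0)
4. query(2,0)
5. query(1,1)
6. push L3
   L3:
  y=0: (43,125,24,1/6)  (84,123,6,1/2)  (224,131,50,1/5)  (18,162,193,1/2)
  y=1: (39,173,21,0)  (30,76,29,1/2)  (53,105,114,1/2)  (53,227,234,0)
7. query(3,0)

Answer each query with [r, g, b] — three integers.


query (1,0) [L1,L2] — begin 0,0,0
after L1 α=2/3: [188/3, 144, 124/3]
after L2 α=2/3: [536/9, 82, 1270/9]
→ [60, 82, 141]

at x=2,y=0 over L1,L2:
L1 α=2/3: [56, 430/3, 12]
L2 α=5/6: [113/3, 1550/9, 757/6]
rounded: [38, 172, 126]

(1,1) stack=L1,L2; from [0,0,0]:
+L1 (α=1/2) → [55/2, 60, 29]
+L2 (α=1/7) → [291/7, 407/7, 229/7]
rounded: [42, 58, 33]

at x=3,y=0 over L1,L2,L3:
+L1 (α=3/4) → [627/4, 171, 159/4]
+L2 (α=3/4) → [3219/16, 255/4, 2655/16]
+L3 (α=1/2) → [3507/32, 903/8, 5743/32]
= [110, 113, 179]


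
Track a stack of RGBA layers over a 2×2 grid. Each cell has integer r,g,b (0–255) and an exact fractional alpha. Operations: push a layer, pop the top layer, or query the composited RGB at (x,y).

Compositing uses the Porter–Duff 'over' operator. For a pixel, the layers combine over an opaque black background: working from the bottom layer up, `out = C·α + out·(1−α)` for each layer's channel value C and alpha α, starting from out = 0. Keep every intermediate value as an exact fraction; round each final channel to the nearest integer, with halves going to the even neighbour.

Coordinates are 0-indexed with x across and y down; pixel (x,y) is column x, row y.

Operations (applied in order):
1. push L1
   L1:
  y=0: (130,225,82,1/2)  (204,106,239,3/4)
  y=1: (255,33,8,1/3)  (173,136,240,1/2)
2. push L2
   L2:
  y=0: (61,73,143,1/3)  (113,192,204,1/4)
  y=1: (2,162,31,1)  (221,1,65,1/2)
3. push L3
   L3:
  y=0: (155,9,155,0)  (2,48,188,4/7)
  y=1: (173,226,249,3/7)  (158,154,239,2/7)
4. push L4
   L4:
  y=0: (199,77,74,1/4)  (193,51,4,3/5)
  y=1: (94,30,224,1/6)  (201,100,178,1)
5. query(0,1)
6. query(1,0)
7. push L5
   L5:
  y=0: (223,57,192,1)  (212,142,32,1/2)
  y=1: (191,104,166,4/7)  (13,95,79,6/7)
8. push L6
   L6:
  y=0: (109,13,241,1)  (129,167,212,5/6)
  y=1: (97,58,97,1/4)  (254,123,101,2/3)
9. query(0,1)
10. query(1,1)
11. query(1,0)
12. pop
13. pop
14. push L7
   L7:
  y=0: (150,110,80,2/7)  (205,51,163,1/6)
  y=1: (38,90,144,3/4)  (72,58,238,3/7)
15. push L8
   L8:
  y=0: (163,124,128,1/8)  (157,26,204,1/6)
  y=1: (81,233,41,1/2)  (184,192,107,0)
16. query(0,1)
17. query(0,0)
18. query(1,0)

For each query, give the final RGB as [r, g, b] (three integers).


at x=0,y=1 over L1,L2,L3,L4:
L1 α=1/3: [85, 11, 8/3]
L2 α=1: [2, 162, 31]
L3 α=3/7: [527/7, 1326/7, 871/7]
L4 α=1/6: [3293/42, 1140/7, 5923/42]
→ [78, 163, 141]

(1,0) stack=L1,L2,L3,L4; from [0,0,0]:
after L1 α=3/4: [153, 159/2, 717/4]
after L2 α=1/4: [143, 861/8, 2967/16]
after L3 α=4/7: [437/7, 4119/56, 20933/112]
after L4 α=3/5: [4927/35, 8403/140, 4321/56]
→ [141, 60, 77]

query (0,1) [L1,L2,L3,L4,L5,L6] — begin 0,0,0
+L1 (α=1/3) → [85, 11, 8/3]
+L2 (α=1) → [2, 162, 31]
+L3 (α=3/7) → [527/7, 1326/7, 871/7]
+L4 (α=1/6) → [3293/42, 1140/7, 5923/42]
+L5 (α=4/7) → [13989/98, 6332/49, 15219/98]
+L6 (α=1/4) → [51473/392, 10919/98, 55163/392]
→ [131, 111, 141]

(1,1) stack=L1,L2,L3,L4,L5,L6; from [0,0,0]:
L1 α=1/2: [173/2, 68, 120]
L2 α=1/2: [615/4, 69/2, 185/2]
L3 α=2/7: [4339/28, 961/14, 1881/14]
L4 α=1: [201, 100, 178]
L5 α=6/7: [279/7, 670/7, 652/7]
L6 α=2/3: [3835/21, 2392/21, 2066/21]
= [183, 114, 98]

(1,0) stack=L1,L2,L3,L4,L5,L6; from [0,0,0]:
+L1 (α=3/4) → [153, 159/2, 717/4]
+L2 (α=1/4) → [143, 861/8, 2967/16]
+L3 (α=4/7) → [437/7, 4119/56, 20933/112]
+L4 (α=3/5) → [4927/35, 8403/140, 4321/56]
+L5 (α=1/2) → [12347/70, 28283/280, 6113/112]
+L6 (α=5/6) → [57497/420, 87361/560, 41611/224]
= [137, 156, 186]

at x=0,y=1 over L1,L2,L3,L4,L7,L8:
+L1 (α=1/3) → [85, 11, 8/3]
+L2 (α=1) → [2, 162, 31]
+L3 (α=3/7) → [527/7, 1326/7, 871/7]
+L4 (α=1/6) → [3293/42, 1140/7, 5923/42]
+L7 (α=3/4) → [8081/168, 1515/14, 24067/168]
+L8 (α=1/2) → [21689/336, 4777/28, 30955/336]
= [65, 171, 92]

at x=0,y=0 over L1,L2,L3,L4,L7,L8:
L1 α=1/2: [65, 225/2, 41]
L2 α=1/3: [191/3, 298/3, 75]
L3 α=0: [191/3, 298/3, 75]
L4 α=1/4: [195/2, 375/4, 299/4]
L7 α=2/7: [225/2, 2755/28, 305/4]
L8 α=1/8: [1901/16, 3251/32, 2647/32]
rounded: [119, 102, 83]

(1,0) stack=L1,L2,L3,L4,L7,L8; from [0,0,0]:
L1 α=3/4: [153, 159/2, 717/4]
L2 α=1/4: [143, 861/8, 2967/16]
L3 α=4/7: [437/7, 4119/56, 20933/112]
L4 α=3/5: [4927/35, 8403/140, 4321/56]
L7 α=1/6: [3181/21, 3277/56, 30733/336]
L8 α=1/6: [9601/63, 5947/112, 222209/2016]
→ [152, 53, 110]


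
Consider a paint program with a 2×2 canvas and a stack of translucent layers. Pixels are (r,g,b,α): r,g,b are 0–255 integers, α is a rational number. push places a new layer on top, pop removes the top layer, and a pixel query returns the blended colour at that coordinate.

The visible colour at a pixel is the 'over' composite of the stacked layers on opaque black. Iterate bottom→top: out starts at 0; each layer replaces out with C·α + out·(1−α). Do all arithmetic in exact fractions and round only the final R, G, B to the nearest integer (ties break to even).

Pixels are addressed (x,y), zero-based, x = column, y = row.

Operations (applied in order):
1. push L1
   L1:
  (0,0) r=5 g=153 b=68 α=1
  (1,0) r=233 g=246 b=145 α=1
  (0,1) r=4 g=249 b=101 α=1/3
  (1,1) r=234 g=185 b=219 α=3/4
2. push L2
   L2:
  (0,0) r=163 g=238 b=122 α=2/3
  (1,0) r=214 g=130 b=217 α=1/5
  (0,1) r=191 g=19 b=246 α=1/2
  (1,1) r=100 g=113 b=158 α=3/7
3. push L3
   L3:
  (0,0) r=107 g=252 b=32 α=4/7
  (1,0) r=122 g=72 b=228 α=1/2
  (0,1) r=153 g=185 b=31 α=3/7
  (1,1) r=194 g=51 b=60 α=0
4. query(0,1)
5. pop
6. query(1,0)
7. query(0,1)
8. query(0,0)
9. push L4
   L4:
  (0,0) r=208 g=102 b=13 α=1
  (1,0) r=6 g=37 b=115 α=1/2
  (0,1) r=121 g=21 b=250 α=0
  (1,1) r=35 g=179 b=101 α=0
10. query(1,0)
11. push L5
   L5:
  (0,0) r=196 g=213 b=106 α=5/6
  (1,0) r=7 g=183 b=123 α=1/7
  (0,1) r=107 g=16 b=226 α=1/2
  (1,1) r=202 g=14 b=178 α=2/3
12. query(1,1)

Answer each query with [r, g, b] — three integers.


query (0,1) [L1,L2,L3] — begin 0,0,0
+L1 (α=1/3) → [4/3, 83, 101/3]
+L2 (α=1/2) → [577/6, 51, 839/6]
+L3 (α=3/7) → [2531/21, 759/7, 1957/21]
rounded: [121, 108, 93]

at x=1,y=0 over L1,L2:
+L1 (α=1) → [233, 246, 145]
+L2 (α=1/5) → [1146/5, 1114/5, 797/5]
→ [229, 223, 159]

(0,1) stack=L1,L2; from [0,0,0]:
+L1 (α=1/3) → [4/3, 83, 101/3]
+L2 (α=1/2) → [577/6, 51, 839/6]
rounded: [96, 51, 140]

query (0,0) [L1,L2] — begin 0,0,0
+L1 (α=1) → [5, 153, 68]
+L2 (α=2/3) → [331/3, 629/3, 104]
→ [110, 210, 104]

query (1,0) [L1,L2,L4] — begin 0,0,0
+L1 (α=1) → [233, 246, 145]
+L2 (α=1/5) → [1146/5, 1114/5, 797/5]
+L4 (α=1/2) → [588/5, 1299/10, 686/5]
= [118, 130, 137]

(1,1) stack=L1,L2,L4,L5; from [0,0,0]:
after L1 α=3/4: [351/2, 555/4, 657/4]
after L2 α=3/7: [1002/7, 894/7, 1131/7]
after L4 α=0: [1002/7, 894/7, 1131/7]
after L5 α=2/3: [3830/21, 1090/21, 3623/21]
→ [182, 52, 173]


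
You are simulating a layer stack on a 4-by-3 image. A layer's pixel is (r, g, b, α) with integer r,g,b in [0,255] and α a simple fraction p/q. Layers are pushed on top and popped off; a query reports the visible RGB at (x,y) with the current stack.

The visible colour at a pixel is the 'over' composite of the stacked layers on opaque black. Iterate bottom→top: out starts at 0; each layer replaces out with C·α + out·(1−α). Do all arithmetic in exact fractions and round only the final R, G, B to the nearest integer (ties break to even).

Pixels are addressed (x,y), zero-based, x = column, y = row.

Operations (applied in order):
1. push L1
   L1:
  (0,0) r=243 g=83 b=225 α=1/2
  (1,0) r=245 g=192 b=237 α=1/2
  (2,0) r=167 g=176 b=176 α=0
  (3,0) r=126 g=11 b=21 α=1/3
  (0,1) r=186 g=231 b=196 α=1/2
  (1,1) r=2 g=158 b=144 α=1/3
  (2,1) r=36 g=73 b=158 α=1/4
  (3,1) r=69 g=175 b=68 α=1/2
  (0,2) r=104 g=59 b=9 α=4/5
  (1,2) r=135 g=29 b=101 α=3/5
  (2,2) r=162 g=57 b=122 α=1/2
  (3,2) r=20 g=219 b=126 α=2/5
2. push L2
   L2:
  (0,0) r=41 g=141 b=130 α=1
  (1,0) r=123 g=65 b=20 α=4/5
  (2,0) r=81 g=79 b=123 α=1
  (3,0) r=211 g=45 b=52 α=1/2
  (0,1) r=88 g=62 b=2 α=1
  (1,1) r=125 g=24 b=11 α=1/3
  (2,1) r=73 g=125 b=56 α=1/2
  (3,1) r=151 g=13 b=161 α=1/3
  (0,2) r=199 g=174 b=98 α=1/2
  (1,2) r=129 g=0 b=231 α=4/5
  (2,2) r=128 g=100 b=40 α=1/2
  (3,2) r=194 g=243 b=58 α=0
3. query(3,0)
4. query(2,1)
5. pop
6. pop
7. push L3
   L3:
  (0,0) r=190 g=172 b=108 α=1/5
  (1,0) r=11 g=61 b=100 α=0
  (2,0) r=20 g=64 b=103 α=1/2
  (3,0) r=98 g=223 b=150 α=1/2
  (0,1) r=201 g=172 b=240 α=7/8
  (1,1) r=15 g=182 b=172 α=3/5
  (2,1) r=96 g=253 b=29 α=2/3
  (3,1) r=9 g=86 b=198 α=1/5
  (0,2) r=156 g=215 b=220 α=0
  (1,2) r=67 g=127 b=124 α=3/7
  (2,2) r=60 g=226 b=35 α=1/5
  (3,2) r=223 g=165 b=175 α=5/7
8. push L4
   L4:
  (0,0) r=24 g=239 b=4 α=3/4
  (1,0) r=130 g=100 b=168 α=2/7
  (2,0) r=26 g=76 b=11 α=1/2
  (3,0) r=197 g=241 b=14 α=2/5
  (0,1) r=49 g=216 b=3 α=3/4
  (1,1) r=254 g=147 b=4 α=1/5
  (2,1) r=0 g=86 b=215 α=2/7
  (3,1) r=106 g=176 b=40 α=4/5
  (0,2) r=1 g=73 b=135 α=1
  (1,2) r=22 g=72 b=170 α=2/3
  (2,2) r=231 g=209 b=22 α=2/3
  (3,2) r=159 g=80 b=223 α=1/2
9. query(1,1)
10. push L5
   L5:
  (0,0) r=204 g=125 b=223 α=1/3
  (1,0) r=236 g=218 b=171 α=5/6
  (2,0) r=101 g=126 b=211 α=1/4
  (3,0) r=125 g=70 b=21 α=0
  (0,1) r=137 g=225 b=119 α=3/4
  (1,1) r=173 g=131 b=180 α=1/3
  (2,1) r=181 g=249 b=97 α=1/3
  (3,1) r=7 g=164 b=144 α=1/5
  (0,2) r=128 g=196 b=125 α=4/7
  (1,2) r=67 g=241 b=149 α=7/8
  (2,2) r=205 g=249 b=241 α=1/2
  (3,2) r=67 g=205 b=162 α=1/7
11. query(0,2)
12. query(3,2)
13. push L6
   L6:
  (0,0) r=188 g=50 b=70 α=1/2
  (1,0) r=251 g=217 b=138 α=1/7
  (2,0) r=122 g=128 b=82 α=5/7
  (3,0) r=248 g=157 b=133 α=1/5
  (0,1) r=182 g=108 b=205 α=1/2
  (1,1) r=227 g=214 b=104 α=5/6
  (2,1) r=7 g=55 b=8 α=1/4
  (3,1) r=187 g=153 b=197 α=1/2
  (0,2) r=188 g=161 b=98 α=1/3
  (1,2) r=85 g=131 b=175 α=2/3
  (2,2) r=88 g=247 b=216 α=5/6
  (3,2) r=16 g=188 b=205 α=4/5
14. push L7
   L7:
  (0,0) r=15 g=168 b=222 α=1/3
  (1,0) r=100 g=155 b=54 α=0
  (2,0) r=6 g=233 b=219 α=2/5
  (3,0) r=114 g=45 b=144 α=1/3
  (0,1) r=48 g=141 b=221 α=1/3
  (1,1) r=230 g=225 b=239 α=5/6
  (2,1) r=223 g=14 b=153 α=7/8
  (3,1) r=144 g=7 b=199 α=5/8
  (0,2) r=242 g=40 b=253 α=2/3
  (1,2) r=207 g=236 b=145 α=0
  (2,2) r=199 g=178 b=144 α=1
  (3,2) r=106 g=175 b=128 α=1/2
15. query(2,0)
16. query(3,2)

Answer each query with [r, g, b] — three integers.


query (3,0) [L1,L2] — begin 0,0,0
+L1 (α=1/3) → [42, 11/3, 7]
+L2 (α=1/2) → [253/2, 73/3, 59/2]
rounded: [126, 24, 30]

(2,1) stack=L1,L2; from [0,0,0]:
L1 α=1/4: [9, 73/4, 79/2]
L2 α=1/2: [41, 573/8, 191/4]
rounded: [41, 72, 48]

(1,1) stack=L3,L4; from [0,0,0]:
L3 α=3/5: [9, 546/5, 516/5]
L4 α=1/5: [58, 2919/25, 2084/25]
→ [58, 117, 83]

at x=0,y=2 over L3,L4,L5:
L3 α=0: [0, 0, 0]
L4 α=1: [1, 73, 135]
L5 α=4/7: [515/7, 1003/7, 905/7]
rounded: [74, 143, 129]

query (3,2) [L3,L4,L5] — begin 0,0,0
after L3 α=5/7: [1115/7, 825/7, 125]
after L4 α=1/2: [1114/7, 1385/14, 174]
after L5 α=1/7: [7153/49, 5590/49, 1206/7]
rounded: [146, 114, 172]

(2,0) stack=L3,L4,L5,L6,L7; from [0,0,0]:
L3 α=1/2: [10, 32, 103/2]
L4 α=1/2: [18, 54, 125/4]
L5 α=1/4: [155/4, 72, 1219/16]
L6 α=5/7: [1375/14, 112, 4499/56]
L7 α=2/5: [4293/70, 802/5, 7605/56]
→ [61, 160, 136]

query (3,2) [L3,L4,L5,L6,L7] — begin 0,0,0
+L3 (α=5/7) → [1115/7, 825/7, 125]
+L4 (α=1/2) → [1114/7, 1385/14, 174]
+L5 (α=1/7) → [7153/49, 5590/49, 1206/7]
+L6 (α=4/5) → [10289/245, 42438/245, 6946/35]
+L7 (α=1/2) → [36259/490, 85313/490, 5713/35]
= [74, 174, 163]


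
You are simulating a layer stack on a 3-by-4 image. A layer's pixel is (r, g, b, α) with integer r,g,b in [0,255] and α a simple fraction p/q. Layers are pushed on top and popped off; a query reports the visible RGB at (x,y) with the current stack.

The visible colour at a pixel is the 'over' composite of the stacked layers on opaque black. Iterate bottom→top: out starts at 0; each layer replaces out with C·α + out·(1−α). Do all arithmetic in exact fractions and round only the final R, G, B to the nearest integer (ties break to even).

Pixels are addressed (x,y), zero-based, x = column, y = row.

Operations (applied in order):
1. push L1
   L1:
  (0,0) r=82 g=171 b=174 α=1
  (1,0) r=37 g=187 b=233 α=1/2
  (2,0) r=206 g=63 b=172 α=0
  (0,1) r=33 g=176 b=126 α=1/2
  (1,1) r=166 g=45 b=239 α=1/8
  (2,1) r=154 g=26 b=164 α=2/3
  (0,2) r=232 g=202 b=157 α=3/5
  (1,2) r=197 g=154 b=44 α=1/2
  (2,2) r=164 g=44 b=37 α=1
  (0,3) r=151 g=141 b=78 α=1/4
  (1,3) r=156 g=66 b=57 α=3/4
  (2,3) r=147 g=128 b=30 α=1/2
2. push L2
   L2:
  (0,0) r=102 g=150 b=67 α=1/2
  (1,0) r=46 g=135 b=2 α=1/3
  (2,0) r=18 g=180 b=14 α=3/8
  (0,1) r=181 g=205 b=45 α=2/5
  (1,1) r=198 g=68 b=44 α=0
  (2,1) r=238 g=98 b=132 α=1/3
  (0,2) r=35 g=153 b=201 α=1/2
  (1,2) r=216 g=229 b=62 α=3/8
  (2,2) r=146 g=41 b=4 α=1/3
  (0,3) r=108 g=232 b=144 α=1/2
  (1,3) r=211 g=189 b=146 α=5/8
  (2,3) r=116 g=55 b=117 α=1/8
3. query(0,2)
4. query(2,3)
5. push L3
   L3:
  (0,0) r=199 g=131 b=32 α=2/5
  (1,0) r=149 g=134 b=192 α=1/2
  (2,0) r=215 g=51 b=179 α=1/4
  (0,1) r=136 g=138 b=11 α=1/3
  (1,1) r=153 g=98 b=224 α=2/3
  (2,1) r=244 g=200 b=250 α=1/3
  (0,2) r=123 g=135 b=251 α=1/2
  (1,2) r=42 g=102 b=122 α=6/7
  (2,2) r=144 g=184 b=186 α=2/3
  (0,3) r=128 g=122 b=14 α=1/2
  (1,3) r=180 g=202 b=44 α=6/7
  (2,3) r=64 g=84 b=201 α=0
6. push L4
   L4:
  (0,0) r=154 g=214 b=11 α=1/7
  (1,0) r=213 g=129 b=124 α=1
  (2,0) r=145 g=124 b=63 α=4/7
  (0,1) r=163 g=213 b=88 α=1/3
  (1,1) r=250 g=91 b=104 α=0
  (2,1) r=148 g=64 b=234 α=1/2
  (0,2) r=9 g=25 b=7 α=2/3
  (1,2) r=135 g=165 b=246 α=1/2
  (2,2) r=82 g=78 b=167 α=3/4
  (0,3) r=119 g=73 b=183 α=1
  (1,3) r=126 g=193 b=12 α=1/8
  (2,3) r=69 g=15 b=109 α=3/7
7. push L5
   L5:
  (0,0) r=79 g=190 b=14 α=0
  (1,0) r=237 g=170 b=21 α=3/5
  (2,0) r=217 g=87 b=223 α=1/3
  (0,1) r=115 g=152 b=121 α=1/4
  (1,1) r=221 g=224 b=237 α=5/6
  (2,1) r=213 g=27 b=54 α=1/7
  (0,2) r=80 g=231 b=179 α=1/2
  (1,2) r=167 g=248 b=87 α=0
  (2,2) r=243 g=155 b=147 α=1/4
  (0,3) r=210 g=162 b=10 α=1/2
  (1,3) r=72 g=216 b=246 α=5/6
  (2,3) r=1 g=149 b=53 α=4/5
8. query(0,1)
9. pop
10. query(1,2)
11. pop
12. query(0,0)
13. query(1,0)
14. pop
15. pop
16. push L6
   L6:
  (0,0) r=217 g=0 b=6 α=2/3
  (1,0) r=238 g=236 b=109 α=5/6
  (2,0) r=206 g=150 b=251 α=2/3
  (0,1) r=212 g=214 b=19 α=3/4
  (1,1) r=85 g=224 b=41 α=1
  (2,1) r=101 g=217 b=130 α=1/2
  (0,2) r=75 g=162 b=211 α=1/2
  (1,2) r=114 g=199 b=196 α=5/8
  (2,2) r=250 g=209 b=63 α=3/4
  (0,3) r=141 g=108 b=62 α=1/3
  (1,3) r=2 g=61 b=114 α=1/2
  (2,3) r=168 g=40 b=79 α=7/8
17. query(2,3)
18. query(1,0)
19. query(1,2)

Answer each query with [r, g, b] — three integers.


at x=0,y=2 over L1,L2:
L1 α=3/5: [696/5, 606/5, 471/5]
L2 α=1/2: [871/10, 1371/10, 738/5]
rounded: [87, 137, 148]

at x=2,y=3 over L1,L2:
after L1 α=1/2: [147/2, 64, 15]
after L2 α=1/8: [1261/16, 503/8, 111/4]
rounded: [79, 63, 28]

at x=0,y=1 over L1,L2,L3,L4,L5:
after L1 α=1/2: [33/2, 88, 63]
after L2 α=2/5: [823/10, 674/5, 279/5]
after L3 α=1/3: [501/5, 2038/15, 613/15]
after L4 α=1/3: [1817/15, 7271/45, 2546/45]
after L5 α=1/4: [598/5, 9551/60, 4361/60]
= [120, 159, 73]

(1,2) stack=L1,L2,L3,L4; from [0,0,0]:
+L1 (α=1/2) → [197/2, 77, 22]
+L2 (α=3/8) → [2281/16, 134, 37]
+L3 (α=6/7) → [6313/112, 746/7, 769/7]
+L4 (α=1/2) → [21433/224, 1901/14, 2491/14]
→ [96, 136, 178]

query (0,0) [L1,L2,L3] — begin 0,0,0
L1 α=1: [82, 171, 174]
L2 α=1/2: [92, 321/2, 241/2]
L3 α=2/5: [674/5, 1487/10, 851/10]
→ [135, 149, 85]

at x=1,y=0 over L1,L2,L3:
+L1 (α=1/2) → [37/2, 187/2, 233/2]
+L2 (α=1/3) → [83/3, 322/3, 235/3]
+L3 (α=1/2) → [265/3, 362/3, 811/6]
→ [88, 121, 135]

(2,3) stack=L1,L6; from [0,0,0]:
+L1 (α=1/2) → [147/2, 64, 15]
+L6 (α=7/8) → [2499/16, 43, 71]
rounded: [156, 43, 71]

(1,0) stack=L1,L6; from [0,0,0]:
+L1 (α=1/2) → [37/2, 187/2, 233/2]
+L6 (α=5/6) → [2417/12, 849/4, 441/4]
→ [201, 212, 110]

(1,2) stack=L1,L6; from [0,0,0]:
after L1 α=1/2: [197/2, 77, 22]
after L6 α=5/8: [1731/16, 613/4, 523/4]
rounded: [108, 153, 131]


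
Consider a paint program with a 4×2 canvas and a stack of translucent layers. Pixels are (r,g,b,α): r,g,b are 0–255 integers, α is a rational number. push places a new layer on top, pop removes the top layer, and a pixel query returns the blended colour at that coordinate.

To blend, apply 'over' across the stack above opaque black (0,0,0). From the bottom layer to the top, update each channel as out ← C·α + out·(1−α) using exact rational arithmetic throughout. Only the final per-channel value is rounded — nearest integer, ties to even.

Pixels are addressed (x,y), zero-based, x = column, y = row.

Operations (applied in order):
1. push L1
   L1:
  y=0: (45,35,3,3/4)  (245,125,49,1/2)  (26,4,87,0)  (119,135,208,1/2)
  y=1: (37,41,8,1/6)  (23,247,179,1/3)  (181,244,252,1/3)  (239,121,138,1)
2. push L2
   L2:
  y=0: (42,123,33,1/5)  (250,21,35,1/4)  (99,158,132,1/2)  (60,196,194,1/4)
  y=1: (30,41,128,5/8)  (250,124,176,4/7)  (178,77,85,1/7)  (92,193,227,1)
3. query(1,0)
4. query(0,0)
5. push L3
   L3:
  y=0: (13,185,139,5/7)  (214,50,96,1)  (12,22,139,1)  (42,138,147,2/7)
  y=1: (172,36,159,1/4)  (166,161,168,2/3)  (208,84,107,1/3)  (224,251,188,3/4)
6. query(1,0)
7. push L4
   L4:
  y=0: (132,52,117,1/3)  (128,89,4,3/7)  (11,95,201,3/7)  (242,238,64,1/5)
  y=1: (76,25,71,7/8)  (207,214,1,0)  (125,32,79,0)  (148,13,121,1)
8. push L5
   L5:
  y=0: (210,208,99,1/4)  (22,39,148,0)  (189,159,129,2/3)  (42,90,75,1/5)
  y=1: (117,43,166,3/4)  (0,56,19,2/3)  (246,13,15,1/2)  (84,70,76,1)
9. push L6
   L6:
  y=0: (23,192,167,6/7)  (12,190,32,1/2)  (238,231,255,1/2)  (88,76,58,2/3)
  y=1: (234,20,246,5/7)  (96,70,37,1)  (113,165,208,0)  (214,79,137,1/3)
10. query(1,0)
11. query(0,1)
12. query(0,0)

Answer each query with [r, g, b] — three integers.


at x=1,y=0 over L1,L2:
after L1 α=1/2: [245/2, 125/2, 49/2]
after L2 α=1/4: [1235/8, 417/8, 217/8]
→ [154, 52, 27]

at x=0,y=0 over L1,L2:
+L1 (α=3/4) → [135/4, 105/4, 9/4]
+L2 (α=1/5) → [177/5, 228/5, 42/5]
= [35, 46, 8]

(1,0) stack=L1,L2,L3; from [0,0,0]:
+L1 (α=1/2) → [245/2, 125/2, 49/2]
+L2 (α=1/4) → [1235/8, 417/8, 217/8]
+L3 (α=1) → [214, 50, 96]
= [214, 50, 96]

query (1,0) [L1,L2,L3,L4,L5,L6] — begin 0,0,0
after L1 α=1/2: [245/2, 125/2, 49/2]
after L2 α=1/4: [1235/8, 417/8, 217/8]
after L3 α=1: [214, 50, 96]
after L4 α=3/7: [1240/7, 467/7, 396/7]
after L5 α=0: [1240/7, 467/7, 396/7]
after L6 α=1/2: [662/7, 1797/14, 310/7]
= [95, 128, 44]

(0,1) stack=L1,L2,L3,L4,L5,L6; from [0,0,0]:
+L1 (α=1/6) → [37/6, 41/6, 4/3]
+L2 (α=5/8) → [337/16, 451/16, 161/2]
+L3 (α=1/4) → [3763/64, 1929/64, 801/8]
+L4 (α=7/8) → [37811/512, 13129/512, 4777/64]
+L5 (α=3/4) → [217523/2048, 79177/2048, 36649/256]
+L6 (α=5/7) → [202229/1024, 181577/7168, 27727/128]
= [197, 25, 217]

query (0,0) [L1,L2,L3,L4,L5,L6] — begin 0,0,0
L1 α=3/4: [135/4, 105/4, 9/4]
L2 α=1/5: [177/5, 228/5, 42/5]
L3 α=5/7: [97/5, 5081/35, 3559/35]
L4 α=1/3: [854/15, 3994/35, 11213/105]
L5 α=1/4: [476/5, 9631/70, 7339/70]
L6 α=6/7: [1166/35, 90271/490, 77479/490]
= [33, 184, 158]


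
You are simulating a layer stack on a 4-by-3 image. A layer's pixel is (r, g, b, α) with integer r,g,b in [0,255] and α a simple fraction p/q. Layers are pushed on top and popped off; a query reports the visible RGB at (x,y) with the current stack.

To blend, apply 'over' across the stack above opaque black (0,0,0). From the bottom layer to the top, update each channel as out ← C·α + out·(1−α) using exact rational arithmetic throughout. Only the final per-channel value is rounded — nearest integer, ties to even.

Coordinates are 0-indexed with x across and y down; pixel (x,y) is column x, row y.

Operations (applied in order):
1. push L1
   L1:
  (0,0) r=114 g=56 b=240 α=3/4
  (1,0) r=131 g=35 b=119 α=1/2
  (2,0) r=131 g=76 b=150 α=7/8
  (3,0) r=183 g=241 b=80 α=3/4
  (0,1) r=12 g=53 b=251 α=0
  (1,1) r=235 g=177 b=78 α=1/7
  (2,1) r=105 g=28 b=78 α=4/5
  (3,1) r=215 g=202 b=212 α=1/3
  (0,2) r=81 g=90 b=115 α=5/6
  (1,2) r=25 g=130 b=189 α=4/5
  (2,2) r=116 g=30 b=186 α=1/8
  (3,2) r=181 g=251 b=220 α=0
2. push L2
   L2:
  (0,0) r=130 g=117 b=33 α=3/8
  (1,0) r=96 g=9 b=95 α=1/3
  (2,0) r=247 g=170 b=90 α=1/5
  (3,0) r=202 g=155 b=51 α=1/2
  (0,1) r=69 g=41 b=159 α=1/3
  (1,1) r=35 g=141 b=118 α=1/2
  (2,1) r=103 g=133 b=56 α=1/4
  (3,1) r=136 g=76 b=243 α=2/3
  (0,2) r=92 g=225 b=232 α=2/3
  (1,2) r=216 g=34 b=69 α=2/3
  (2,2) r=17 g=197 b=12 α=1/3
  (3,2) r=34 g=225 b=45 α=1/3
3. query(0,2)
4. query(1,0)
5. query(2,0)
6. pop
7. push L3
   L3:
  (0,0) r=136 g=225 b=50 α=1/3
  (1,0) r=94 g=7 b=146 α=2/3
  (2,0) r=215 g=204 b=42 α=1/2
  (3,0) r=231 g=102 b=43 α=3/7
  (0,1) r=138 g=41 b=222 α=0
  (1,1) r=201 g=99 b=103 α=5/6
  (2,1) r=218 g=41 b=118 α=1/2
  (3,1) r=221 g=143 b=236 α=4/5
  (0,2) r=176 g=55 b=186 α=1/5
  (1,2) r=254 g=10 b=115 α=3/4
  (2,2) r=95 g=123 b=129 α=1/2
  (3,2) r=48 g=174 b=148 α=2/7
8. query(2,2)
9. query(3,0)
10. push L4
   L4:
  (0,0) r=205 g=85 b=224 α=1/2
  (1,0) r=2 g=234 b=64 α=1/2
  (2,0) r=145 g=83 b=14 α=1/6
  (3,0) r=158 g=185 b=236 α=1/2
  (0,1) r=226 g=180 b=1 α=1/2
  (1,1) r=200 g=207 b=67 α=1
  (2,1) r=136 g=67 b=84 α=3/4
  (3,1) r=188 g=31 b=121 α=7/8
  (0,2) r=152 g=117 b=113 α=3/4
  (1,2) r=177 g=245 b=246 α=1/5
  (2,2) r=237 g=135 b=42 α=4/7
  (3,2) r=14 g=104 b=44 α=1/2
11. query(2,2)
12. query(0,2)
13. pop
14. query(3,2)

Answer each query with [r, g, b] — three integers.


(0,2) stack=L1,L2; from [0,0,0]:
L1 α=5/6: [135/2, 75, 575/6]
L2 α=2/3: [503/6, 175, 3359/18]
→ [84, 175, 187]

query (1,0) [L1,L2] — begin 0,0,0
+L1 (α=1/2) → [131/2, 35/2, 119/2]
+L2 (α=1/3) → [227/3, 44/3, 214/3]
rounded: [76, 15, 71]

at x=2,y=0 over L1,L2:
L1 α=7/8: [917/8, 133/2, 525/4]
L2 α=1/5: [1411/10, 436/5, 123]
→ [141, 87, 123]

(2,2) stack=L1,L3; from [0,0,0]:
+L1 (α=1/8) → [29/2, 15/4, 93/4]
+L3 (α=1/2) → [219/4, 507/8, 609/8]
→ [55, 63, 76]

at x=3,y=0 over L1,L3:
+L1 (α=3/4) → [549/4, 723/4, 60]
+L3 (α=3/7) → [1242/7, 147, 369/7]
= [177, 147, 53]

query (2,2) [L1,L3,L4] — begin 0,0,0
+L1 (α=1/8) → [29/2, 15/4, 93/4]
+L3 (α=1/2) → [219/4, 507/8, 609/8]
+L4 (α=4/7) → [4449/28, 5841/56, 453/8]
→ [159, 104, 57]

query (0,2) [L1,L3,L4] — begin 0,0,0
after L1 α=5/6: [135/2, 75, 575/6]
after L3 α=1/5: [446/5, 71, 1708/15]
after L4 α=3/4: [1363/10, 211/2, 6793/60]
→ [136, 106, 113]

query (3,2) [L1,L3] — begin 0,0,0
after L1 α=0: [0, 0, 0]
after L3 α=2/7: [96/7, 348/7, 296/7]
= [14, 50, 42]


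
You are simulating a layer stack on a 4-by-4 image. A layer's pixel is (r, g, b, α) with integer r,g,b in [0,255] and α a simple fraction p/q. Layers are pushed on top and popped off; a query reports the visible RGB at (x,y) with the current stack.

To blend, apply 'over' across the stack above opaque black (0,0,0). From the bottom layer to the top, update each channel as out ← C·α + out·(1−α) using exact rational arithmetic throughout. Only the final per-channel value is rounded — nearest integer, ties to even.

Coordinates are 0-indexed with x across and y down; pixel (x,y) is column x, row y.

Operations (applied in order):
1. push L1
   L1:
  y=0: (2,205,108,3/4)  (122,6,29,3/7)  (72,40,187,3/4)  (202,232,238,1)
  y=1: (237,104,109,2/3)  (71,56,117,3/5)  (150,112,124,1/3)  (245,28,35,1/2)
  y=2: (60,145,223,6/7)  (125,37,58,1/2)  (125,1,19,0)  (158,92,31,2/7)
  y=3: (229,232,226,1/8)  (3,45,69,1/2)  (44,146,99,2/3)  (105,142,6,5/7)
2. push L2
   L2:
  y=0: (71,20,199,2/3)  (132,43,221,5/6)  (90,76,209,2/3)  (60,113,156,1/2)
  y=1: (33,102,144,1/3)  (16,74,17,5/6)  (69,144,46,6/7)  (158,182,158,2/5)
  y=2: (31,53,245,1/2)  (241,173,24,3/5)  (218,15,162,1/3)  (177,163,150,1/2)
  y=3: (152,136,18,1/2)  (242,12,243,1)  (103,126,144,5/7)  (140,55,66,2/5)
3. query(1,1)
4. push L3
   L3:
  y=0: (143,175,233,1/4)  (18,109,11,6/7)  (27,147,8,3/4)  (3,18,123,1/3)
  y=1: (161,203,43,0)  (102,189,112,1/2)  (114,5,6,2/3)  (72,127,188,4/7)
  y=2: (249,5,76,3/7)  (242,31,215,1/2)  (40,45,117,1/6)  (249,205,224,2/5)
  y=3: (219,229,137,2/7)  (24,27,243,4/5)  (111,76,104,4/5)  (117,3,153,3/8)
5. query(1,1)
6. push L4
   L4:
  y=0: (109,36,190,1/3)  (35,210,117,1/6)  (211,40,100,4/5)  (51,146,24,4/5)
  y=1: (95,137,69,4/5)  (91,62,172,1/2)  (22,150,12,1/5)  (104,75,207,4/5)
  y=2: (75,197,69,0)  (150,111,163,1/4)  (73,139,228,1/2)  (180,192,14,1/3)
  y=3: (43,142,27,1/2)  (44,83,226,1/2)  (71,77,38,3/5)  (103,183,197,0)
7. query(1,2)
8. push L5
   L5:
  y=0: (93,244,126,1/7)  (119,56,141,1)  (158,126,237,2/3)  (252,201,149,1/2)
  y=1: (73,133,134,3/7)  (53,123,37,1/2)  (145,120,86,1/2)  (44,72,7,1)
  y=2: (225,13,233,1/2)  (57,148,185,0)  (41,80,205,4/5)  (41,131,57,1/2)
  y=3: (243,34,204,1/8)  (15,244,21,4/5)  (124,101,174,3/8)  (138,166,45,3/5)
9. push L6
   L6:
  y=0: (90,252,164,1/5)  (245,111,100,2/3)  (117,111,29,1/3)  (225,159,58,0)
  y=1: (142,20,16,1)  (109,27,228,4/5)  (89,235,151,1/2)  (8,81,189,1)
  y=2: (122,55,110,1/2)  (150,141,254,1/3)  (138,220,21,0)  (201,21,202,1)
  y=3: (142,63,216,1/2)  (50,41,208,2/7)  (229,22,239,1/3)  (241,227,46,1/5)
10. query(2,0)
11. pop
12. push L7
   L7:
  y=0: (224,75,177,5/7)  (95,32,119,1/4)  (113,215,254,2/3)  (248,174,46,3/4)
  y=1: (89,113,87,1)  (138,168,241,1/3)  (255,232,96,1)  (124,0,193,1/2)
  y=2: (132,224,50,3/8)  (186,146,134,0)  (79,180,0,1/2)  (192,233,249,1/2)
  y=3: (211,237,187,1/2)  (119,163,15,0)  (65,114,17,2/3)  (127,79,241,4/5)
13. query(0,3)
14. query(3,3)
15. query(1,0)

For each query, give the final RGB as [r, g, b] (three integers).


(1,1) stack=L1,L2; from [0,0,0]:
L1 α=3/5: [213/5, 168/5, 351/5]
L2 α=5/6: [613/30, 1009/15, 388/15]
= [20, 67, 26]

(1,1) stack=L1,L2,L3; from [0,0,0]:
+L1 (α=3/5) → [213/5, 168/5, 351/5]
+L2 (α=5/6) → [613/30, 1009/15, 388/15]
+L3 (α=1/2) → [3673/60, 1922/15, 1034/15]
→ [61, 128, 69]

query (1,2) [L1,L2,L3,L4] — begin 0,0,0
L1 α=1/2: [125/2, 37/2, 29]
L2 α=3/5: [848/5, 556/5, 26]
L3 α=1/2: [1029/5, 711/10, 241/2]
L4 α=1/4: [3837/20, 3243/40, 1049/8]
= [192, 81, 131]

query (2,0) [L1,L2,L3,L4,L5,L6] — begin 0,0,0
after L1 α=3/4: [54, 30, 561/4]
after L2 α=2/3: [78, 182/3, 2233/12]
after L3 α=3/4: [159/4, 1505/12, 2521/48]
after L4 α=4/5: [707/4, 685/12, 21721/240]
after L5 α=2/3: [657/4, 3709/36, 135481/720]
after L6 α=1/3: [297/2, 5707/54, 145921/1080]
= [148, 106, 135]

(0,3) stack=L1,L2,L3,L4,L5,L7; from [0,0,0]:
L1 α=1/8: [229/8, 29, 113/4]
L2 α=1/2: [1445/16, 165/2, 185/8]
L3 α=2/7: [14233/112, 1741/14, 3117/56]
L4 α=1/2: [19049/224, 3729/28, 4629/112]
L5 α=1/8: [26825/256, 3865/32, 7893/128]
L7 α=1/2: [80841/512, 11449/64, 31829/256]
→ [158, 179, 124]

(3,3) stack=L1,L2,L3,L4,L5,L7; from [0,0,0]:
after L1 α=5/7: [75, 710/7, 30/7]
after L2 α=2/5: [101, 580/7, 1014/35]
after L3 α=3/8: [107, 2963/56, 4227/56]
after L4 α=0: [107, 2963/56, 4227/56]
after L5 α=3/5: [628/5, 16907/140, 8007/140]
after L7 α=4/5: [3168/25, 61147/700, 142967/700]
rounded: [127, 87, 204]

query (1,0) [L1,L2,L3,L4,L5,L7] — begin 0,0,0
after L1 α=3/7: [366/7, 18/7, 87/7]
after L2 α=5/6: [831/7, 1523/42, 3911/21]
after L3 α=6/7: [1587/49, 28991/294, 5297/147]
after L4 α=1/6: [4825/147, 206695/1764, 21842/441]
after L5 α=1: [119, 56, 141]
after L7 α=1/4: [113, 50, 271/2]
= [113, 50, 136]


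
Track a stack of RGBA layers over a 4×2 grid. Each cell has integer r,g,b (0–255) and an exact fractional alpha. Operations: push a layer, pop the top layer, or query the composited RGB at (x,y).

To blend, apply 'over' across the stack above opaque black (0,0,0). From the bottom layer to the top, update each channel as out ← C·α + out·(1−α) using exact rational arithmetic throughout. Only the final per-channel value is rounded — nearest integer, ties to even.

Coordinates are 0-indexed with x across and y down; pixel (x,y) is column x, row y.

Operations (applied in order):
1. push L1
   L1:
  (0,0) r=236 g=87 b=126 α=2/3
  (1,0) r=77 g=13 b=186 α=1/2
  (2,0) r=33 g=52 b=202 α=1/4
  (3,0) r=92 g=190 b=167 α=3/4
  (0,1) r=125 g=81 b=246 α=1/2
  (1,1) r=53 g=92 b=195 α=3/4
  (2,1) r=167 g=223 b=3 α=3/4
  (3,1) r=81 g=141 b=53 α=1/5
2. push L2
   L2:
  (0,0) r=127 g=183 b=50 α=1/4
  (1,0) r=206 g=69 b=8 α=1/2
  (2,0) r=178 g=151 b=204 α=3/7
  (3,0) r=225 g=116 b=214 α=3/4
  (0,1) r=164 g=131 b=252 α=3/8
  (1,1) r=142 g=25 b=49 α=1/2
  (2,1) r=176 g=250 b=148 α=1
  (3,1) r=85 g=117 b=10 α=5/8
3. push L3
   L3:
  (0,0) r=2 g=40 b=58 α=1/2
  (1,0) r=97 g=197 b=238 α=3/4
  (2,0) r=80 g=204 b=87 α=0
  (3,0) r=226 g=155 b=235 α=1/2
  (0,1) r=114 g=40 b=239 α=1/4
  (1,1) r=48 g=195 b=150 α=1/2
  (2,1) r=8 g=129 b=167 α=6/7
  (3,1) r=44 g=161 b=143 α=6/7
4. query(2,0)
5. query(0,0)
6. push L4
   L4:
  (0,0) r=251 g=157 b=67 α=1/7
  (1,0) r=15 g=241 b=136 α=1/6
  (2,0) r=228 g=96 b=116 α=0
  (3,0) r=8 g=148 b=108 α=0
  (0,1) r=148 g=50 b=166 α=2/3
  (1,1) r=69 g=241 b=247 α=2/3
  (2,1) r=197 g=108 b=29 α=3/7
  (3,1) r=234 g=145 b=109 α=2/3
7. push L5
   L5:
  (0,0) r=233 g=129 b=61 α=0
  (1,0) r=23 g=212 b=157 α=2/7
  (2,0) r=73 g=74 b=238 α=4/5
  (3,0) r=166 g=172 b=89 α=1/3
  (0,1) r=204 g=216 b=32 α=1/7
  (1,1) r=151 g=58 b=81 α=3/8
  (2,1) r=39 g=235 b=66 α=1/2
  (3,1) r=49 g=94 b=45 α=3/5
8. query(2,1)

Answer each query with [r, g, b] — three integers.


(2,0) stack=L1,L2,L3; from [0,0,0]:
L1 α=1/4: [33/4, 13, 101/2]
L2 α=3/7: [81, 505/7, 814/7]
L3 α=0: [81, 505/7, 814/7]
rounded: [81, 72, 116]

(0,0) stack=L1,L2,L3; from [0,0,0]:
L1 α=2/3: [472/3, 58, 84]
L2 α=1/4: [599/4, 357/4, 151/2]
L3 α=1/2: [607/8, 517/8, 267/4]
= [76, 65, 67]

(2,1) stack=L1,L2,L3,L4,L5; from [0,0,0]:
L1 α=3/4: [501/4, 669/4, 9/4]
L2 α=1: [176, 250, 148]
L3 α=6/7: [32, 1024/7, 1150/7]
L4 α=3/7: [719/7, 6364/49, 5209/49]
L5 α=1/2: [496/7, 17879/98, 8443/98]
= [71, 182, 86]


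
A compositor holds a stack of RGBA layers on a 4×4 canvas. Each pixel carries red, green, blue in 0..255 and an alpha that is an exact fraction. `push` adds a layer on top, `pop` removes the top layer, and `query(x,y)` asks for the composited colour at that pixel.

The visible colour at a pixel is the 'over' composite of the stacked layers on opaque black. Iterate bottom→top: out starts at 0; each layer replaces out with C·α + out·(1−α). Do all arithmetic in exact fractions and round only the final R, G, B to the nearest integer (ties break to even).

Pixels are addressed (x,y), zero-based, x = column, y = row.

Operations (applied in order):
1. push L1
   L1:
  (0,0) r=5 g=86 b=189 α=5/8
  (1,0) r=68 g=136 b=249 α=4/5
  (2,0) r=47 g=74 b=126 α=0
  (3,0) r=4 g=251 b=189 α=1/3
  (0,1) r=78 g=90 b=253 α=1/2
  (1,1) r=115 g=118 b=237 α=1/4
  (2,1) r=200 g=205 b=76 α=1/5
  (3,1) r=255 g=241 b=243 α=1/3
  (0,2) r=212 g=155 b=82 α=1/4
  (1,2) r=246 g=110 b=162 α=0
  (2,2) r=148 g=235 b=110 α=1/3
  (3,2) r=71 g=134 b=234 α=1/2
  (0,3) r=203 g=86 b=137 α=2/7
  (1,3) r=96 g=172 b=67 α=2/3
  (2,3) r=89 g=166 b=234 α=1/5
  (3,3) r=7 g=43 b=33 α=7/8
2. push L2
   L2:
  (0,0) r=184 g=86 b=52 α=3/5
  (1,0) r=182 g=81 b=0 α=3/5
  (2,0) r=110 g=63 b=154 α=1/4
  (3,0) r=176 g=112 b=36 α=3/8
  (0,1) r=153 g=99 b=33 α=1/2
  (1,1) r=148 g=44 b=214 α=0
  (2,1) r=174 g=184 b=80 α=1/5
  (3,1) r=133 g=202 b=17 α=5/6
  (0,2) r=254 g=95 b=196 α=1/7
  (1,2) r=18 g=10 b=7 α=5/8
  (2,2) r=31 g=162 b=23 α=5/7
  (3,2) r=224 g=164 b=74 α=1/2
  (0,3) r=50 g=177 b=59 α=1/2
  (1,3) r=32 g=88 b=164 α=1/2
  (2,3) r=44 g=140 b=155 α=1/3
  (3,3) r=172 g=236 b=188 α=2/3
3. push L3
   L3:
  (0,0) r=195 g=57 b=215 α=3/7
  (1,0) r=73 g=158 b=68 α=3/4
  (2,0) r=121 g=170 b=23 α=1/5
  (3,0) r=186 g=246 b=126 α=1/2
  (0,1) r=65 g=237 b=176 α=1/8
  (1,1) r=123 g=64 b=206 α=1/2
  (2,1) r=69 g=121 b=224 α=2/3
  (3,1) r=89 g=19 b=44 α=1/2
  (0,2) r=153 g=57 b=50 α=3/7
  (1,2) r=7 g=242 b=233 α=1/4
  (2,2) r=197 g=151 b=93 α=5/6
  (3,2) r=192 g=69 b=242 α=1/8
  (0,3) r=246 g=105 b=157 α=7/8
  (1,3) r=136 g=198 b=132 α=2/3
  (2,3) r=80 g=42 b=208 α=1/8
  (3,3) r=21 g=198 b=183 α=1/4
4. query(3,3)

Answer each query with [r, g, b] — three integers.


at x=3,y=3 over L1,L2,L3:
after L1 α=7/8: [49/8, 301/8, 231/8]
after L2 α=2/3: [2801/24, 1359/8, 3239/24]
after L3 α=1/4: [2969/32, 5661/32, 4703/32]
= [93, 177, 147]


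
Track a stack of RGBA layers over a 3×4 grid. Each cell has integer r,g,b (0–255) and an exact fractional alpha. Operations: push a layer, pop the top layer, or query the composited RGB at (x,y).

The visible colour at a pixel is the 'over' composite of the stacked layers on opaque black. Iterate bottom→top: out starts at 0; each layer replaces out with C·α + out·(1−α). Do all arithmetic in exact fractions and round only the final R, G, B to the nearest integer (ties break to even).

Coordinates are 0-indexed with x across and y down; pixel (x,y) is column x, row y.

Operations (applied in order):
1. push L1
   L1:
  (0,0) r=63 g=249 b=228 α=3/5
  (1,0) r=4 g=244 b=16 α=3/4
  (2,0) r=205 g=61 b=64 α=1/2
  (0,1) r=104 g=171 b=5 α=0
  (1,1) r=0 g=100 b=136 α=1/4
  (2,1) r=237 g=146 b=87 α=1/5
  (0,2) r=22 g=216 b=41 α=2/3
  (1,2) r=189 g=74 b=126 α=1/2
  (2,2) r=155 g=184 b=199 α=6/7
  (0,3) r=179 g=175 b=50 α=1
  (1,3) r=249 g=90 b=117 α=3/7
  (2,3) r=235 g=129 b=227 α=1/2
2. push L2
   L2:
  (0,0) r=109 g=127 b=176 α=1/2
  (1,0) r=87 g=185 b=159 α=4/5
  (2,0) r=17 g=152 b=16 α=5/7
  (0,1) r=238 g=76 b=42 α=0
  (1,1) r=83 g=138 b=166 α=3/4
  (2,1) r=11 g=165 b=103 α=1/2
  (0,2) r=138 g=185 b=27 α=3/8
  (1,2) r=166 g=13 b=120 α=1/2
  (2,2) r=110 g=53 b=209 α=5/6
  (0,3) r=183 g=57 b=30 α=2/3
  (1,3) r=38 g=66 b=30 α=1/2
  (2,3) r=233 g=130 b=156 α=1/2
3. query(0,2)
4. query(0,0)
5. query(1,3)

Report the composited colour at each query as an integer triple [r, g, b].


(0,2) stack=L1,L2; from [0,0,0]:
+L1 (α=2/3) → [44/3, 144, 82/3]
+L2 (α=3/8) → [731/12, 1275/8, 653/24]
→ [61, 159, 27]

query (0,0) [L1,L2] — begin 0,0,0
+L1 (α=3/5) → [189/5, 747/5, 684/5]
+L2 (α=1/2) → [367/5, 691/5, 782/5]
→ [73, 138, 156]

at x=1,y=3 over L1,L2:
L1 α=3/7: [747/7, 270/7, 351/7]
L2 α=1/2: [1013/14, 366/7, 561/14]
rounded: [72, 52, 40]


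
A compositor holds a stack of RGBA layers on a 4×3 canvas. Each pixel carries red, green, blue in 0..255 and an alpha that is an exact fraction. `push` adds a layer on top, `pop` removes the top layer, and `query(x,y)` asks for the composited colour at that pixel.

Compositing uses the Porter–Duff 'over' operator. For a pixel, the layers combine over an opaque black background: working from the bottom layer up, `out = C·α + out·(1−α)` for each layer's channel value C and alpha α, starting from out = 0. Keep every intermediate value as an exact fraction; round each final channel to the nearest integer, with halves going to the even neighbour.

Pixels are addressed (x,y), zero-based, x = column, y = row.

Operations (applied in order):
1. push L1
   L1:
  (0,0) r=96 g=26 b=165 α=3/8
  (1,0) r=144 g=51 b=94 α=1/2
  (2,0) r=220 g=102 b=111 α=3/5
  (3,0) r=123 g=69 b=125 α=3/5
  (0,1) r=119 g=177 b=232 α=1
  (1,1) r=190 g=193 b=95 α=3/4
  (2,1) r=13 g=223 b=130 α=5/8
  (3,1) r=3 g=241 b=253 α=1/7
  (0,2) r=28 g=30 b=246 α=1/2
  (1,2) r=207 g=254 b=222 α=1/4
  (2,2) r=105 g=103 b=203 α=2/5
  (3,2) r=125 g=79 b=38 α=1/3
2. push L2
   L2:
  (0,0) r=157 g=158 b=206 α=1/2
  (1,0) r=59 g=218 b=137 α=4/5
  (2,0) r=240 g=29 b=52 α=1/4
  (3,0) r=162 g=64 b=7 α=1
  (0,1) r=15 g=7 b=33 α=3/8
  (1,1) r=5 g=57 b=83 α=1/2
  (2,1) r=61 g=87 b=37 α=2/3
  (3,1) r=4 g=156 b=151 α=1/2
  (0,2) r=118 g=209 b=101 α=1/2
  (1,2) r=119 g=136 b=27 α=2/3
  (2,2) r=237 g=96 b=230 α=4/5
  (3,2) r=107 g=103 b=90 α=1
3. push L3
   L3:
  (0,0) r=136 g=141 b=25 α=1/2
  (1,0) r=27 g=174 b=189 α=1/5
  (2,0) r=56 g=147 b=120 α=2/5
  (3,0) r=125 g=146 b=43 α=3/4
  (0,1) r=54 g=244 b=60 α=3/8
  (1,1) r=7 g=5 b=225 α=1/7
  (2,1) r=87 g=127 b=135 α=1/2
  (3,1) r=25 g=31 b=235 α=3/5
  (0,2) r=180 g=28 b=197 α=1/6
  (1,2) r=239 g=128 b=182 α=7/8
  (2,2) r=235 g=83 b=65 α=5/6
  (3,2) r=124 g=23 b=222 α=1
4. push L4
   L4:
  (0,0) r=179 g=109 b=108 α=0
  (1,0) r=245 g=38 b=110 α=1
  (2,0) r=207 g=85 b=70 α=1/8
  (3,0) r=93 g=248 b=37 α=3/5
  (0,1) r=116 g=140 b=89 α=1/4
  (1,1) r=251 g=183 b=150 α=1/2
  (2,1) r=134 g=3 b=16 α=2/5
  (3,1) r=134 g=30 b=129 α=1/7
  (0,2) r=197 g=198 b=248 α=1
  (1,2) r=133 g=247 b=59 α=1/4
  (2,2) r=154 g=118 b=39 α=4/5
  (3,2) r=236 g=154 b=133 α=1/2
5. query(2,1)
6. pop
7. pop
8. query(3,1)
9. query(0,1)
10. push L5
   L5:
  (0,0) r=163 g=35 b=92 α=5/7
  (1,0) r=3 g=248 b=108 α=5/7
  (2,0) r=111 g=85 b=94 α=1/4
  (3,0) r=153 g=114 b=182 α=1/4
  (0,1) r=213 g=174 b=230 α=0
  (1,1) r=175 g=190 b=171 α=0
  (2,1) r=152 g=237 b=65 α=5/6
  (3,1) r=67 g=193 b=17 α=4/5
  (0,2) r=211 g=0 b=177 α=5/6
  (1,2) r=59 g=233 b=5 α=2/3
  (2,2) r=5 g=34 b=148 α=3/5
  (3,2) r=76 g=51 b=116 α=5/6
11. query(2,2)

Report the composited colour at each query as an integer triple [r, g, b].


query (2,1) [L1,L2,L3,L4] — begin 0,0,0
+L1 (α=5/8) → [65/8, 1115/8, 325/4]
+L2 (α=2/3) → [347/8, 2507/24, 207/4]
+L3 (α=1/2) → [1043/16, 5555/48, 747/8]
+L4 (α=2/5) → [7417/80, 5651/80, 2497/40]
→ [93, 71, 62]

query (3,1) [L1,L2] — begin 0,0,0
L1 α=1/7: [3/7, 241/7, 253/7]
L2 α=1/2: [31/14, 1333/14, 655/7]
→ [2, 95, 94]

query (0,1) [L1,L2] — begin 0,0,0
+L1 (α=1) → [119, 177, 232]
+L2 (α=3/8) → [80, 453/4, 1259/8]
rounded: [80, 113, 157]

(2,2) stack=L1,L2,L5; from [0,0,0]:
+L1 (α=2/5) → [42, 206/5, 406/5]
+L2 (α=4/5) → [198, 2126/25, 5006/25]
+L5 (α=3/5) → [411/5, 6802/125, 21112/125]
→ [82, 54, 169]
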